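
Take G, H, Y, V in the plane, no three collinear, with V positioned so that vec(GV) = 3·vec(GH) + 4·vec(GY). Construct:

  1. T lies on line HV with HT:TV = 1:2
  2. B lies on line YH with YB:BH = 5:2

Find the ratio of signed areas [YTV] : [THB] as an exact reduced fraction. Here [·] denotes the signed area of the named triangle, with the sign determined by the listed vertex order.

[YTV]:[THB] = -7

Work in coordinates with G = (0, 0), H = (1, 0), Y = (0, 1), V = (3, 4).
1. T lies on line HV with HT:TV = 1:2 ⇒ T = (5/3, 4/3)
2. B lies on line YH with YB:BH = 5:2 ⇒ B = (5/7, 2/7)
2·[YTV] = 4, 2·[THB] = -4/7
[YTV]:[THB] = 4:-4/7 = -7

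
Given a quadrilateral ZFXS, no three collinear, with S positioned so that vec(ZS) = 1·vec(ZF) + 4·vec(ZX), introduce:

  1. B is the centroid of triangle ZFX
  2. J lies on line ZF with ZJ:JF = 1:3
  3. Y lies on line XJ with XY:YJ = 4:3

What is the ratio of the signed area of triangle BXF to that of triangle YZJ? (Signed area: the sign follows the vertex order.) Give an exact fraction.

[BXF]:[YZJ] = -28/9

Set Z = (0, 0), F = (1, 0), X = (0, 1), S = (1, 4); any affine frame gives the same invariant.
1. B is the centroid of triangle ZFX ⇒ B = (1/3, 1/3)
2. J lies on line ZF with ZJ:JF = 1:3 ⇒ J = (1/4, 0)
3. Y lies on line XJ with XY:YJ = 4:3 ⇒ Y = (1/7, 3/7)
2·[BXF] = -1/3, 2·[YZJ] = 3/28
[BXF]:[YZJ] = -1/3:3/28 = -28/9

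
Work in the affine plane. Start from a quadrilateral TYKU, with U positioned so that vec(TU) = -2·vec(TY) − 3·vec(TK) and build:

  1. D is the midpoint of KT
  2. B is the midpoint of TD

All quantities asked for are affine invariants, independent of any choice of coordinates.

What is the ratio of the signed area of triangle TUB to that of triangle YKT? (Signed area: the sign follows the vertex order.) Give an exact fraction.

[TUB]:[YKT] = -1/2

Choose coordinates T = (0, 0), Y = (1, 0), K = (0, 1), U = (-2, -3).
1. D is the midpoint of KT ⇒ D = (0, 1/2)
2. B is the midpoint of TD ⇒ B = (0, 1/4)
2·[TUB] = -1/2, 2·[YKT] = 1
[TUB]:[YKT] = -1/2:1 = -1/2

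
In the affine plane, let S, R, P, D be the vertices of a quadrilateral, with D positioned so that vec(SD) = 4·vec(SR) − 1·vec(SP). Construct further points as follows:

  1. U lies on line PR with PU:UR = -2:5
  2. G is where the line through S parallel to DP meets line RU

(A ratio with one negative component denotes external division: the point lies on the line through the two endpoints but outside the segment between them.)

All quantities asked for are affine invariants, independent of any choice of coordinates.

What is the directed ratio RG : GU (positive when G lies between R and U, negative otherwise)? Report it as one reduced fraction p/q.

Work in coordinates with S = (0, 0), R = (1, 0), P = (0, 1), D = (4, -1).
1. U lies on line PR with PU:UR = -2:5 ⇒ U = (-2/3, 5/3)
2. G is where the line through S parallel to DP meets line RU ⇒ G = (2, -1)
G = R + t·(U−R) with t = -3/5, so RG:GU = t:(1−t) = -3/5:8/5

RG:GU = -3/8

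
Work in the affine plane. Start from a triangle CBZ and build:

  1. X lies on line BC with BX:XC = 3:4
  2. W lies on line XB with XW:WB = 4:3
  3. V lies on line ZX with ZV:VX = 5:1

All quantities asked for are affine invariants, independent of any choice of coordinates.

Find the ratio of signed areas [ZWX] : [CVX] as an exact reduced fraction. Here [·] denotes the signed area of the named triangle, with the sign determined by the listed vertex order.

[ZWX]:[CVX] = 18/7

Choose coordinates C = (0, 0), B = (1, 0), Z = (0, 1).
1. X lies on line BC with BX:XC = 3:4 ⇒ X = (4/7, 0)
2. W lies on line XB with XW:WB = 4:3 ⇒ W = (40/49, 0)
3. V lies on line ZX with ZV:VX = 5:1 ⇒ V = (10/21, 1/6)
2·[ZWX] = -12/49, 2·[CVX] = -2/21
[ZWX]:[CVX] = -12/49:-2/21 = 18/7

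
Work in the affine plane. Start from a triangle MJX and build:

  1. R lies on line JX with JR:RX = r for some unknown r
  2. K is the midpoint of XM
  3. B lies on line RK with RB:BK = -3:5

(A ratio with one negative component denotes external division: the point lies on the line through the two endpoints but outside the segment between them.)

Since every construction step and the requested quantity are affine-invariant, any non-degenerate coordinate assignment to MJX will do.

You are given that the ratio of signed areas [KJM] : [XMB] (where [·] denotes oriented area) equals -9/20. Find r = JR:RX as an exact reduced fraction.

r = 5/4

Set M = (0, 0), J = (1, 0), X = (0, 1); any affine frame gives the same invariant.
1. With JR:RX = r, write λ = r/(r+1) so R = J + λ·(X−J); R is affine-linear in λ
2. K is the midpoint of XM ⇒ K = (0, 1/2)
3. B lies on line RK with RB:BK = -3:5 ⇒ B is an affine combination of earlier points and hence also affine-linear in λ
Every point depending on R is an affine combination of R and λ-independent points, so each such coordinate is linear in λ; the λ² term in each signed area is a multiple of (X−J)×(X−J) = 0, so 2·[KJM] and 2·[XMB] are each linear in λ. Evaluating at λ=0 and λ=1:
  2·[KJM] = -1/2,   2·[XMB] = -5/2·λ + 5/2
So [KJM]:[XMB] = (-1/2) / (-5/2·λ + 5/2). Setting this equal to -9/20:
  -1/2 = -9/20·(-5/2·λ + 5/2)  ⇒  λ = 5/9
Then r = λ/(1−λ) = (5/9)/(4/9) = 5/4. Check: with r = 5/4, R = (4/9, 5/9) and [KJM]:[XMB] = -9/20 as required.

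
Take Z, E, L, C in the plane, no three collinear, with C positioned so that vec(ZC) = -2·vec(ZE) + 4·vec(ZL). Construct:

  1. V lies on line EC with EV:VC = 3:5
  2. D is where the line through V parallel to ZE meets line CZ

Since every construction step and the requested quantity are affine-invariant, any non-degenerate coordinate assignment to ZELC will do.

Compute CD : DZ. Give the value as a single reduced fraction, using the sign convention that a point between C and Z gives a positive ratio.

Set Z = (0, 0), E = (1, 0), L = (0, 1), C = (-2, 4); any affine frame gives the same invariant.
1. V lies on line EC with EV:VC = 3:5 ⇒ V = (-1/8, 3/2)
2. D is where the line through V parallel to ZE meets line CZ ⇒ D = (-3/4, 3/2)
D = C + t·(Z−C) with t = 5/8, so CD:DZ = t:(1−t) = 5/8:3/8

CD:DZ = 5/3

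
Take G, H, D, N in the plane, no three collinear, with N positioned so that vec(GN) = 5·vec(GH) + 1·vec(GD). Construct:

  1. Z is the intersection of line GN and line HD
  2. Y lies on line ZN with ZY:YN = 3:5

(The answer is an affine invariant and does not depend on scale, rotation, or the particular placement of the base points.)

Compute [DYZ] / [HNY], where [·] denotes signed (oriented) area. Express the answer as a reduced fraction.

Set G = (0, 0), H = (1, 0), D = (0, 1), N = (5, 1); any affine frame gives the same invariant.
1. Z is the intersection of line GN and line HD ⇒ Z = (5/6, 1/6)
2. Y lies on line ZN with ZY:YN = 3:5 ⇒ Y = (115/48, 23/48)
2·[DYZ] = -25/16, 2·[HNY] = 25/48
[DYZ]:[HNY] = -25/16:25/48 = -3

[DYZ]:[HNY] = -3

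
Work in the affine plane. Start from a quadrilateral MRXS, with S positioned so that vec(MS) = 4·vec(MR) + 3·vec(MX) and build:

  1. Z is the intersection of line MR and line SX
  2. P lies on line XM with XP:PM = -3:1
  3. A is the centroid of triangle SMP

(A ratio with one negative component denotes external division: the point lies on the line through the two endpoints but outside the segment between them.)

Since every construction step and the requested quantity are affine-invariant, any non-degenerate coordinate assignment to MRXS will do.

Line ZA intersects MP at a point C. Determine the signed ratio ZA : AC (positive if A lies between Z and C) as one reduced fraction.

Set M = (0, 0), R = (1, 0), X = (0, 1), S = (4, 3); any affine frame gives the same invariant.
1. Z is the intersection of line MR and line SX ⇒ Z = (-2, 0)
2. P lies on line XM with XP:PM = -3:1 ⇒ P = (0, -1/2)
3. A is the centroid of triangle SMP ⇒ A = (4/3, 5/6)
line ZA meets MP at C = (0, 1/2)
A = Z + t·(C−Z) with t = 5/3, so ZA:AC = 5/3:-2/3

ZA:AC = -5/2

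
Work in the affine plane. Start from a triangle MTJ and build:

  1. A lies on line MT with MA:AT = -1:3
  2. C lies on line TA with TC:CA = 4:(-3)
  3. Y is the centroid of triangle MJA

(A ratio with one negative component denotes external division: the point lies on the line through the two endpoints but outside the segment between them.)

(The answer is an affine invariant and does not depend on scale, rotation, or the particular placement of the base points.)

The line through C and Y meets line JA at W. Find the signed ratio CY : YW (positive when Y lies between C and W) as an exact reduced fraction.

Choose coordinates M = (0, 0), T = (1, 0), J = (0, 1).
1. A lies on line MT with MA:AT = -1:3 ⇒ A = (-1/2, 0)
2. C lies on line TA with TC:CA = 4:(-3) ⇒ C = (-5, 0)
3. Y is the centroid of triangle MJA ⇒ Y = (-1/6, 1/3)
line CY meets JA at W = (-19/56, 9/28)
Y = C + t·(W−C) with t = 28/27, so CY:YW = 28/27:-1/27

CY:YW = -28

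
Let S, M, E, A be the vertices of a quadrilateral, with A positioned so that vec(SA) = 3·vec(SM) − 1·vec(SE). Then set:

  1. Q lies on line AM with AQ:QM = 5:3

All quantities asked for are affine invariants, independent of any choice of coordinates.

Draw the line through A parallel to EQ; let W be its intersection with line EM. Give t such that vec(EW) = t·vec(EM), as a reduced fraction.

Choose coordinates S = (0, 0), M = (1, 0), E = (0, 1), A = (3, -1).
1. Q lies on line AM with AQ:QM = 5:3 ⇒ Q = (7/4, -3/8)
through A parallel to EQ: direction (7/4, -11/8); meets EM at W = (-5/3, 8/3)
W = E + t·(M−E) with t = -5/3

t = -5/3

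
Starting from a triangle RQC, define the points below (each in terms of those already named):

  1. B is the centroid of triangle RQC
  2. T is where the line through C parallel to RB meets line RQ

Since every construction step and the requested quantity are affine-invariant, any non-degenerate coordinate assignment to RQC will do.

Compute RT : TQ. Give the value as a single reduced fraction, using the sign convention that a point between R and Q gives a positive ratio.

Work in coordinates with R = (0, 0), Q = (1, 0), C = (0, 1).
1. B is the centroid of triangle RQC ⇒ B = (1/3, 1/3)
2. T is where the line through C parallel to RB meets line RQ ⇒ T = (-1, 0)
T = R + t·(Q−R) with t = -1, so RT:TQ = t:(1−t) = -1:2

RT:TQ = -1/2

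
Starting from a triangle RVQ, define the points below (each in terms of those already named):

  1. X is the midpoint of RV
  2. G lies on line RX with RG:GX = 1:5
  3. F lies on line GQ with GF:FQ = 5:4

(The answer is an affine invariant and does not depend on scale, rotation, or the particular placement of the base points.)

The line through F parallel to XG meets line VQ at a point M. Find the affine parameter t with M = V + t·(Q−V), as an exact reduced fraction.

t = 5/9

Assign R = (0, 0), V = (1, 0), Q = (0, 1) — the answer is frame-independent, so this choice is without loss of generality.
1. X is the midpoint of RV ⇒ X = (1/2, 0)
2. G lies on line RX with RG:GX = 1:5 ⇒ G = (1/12, 0)
3. F lies on line GQ with GF:FQ = 5:4 ⇒ F = (1/27, 5/9)
through F parallel to XG: direction (-5/12, 0); meets VQ at M = (4/9, 5/9)
M = V + t·(Q−V) with t = 5/9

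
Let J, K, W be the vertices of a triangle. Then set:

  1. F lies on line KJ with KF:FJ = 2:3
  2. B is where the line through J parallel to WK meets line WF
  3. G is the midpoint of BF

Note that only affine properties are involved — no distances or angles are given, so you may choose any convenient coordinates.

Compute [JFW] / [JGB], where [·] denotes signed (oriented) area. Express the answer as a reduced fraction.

[JFW]:[JGB] = -4/3

Assign J = (0, 0), K = (1, 0), W = (0, 1) — the answer is frame-independent, so this choice is without loss of generality.
1. F lies on line KJ with KF:FJ = 2:3 ⇒ F = (3/5, 0)
2. B is where the line through J parallel to WK meets line WF ⇒ B = (3/2, -3/2)
3. G is the midpoint of BF ⇒ G = (21/20, -3/4)
2·[JFW] = 3/5, 2·[JGB] = -9/20
[JFW]:[JGB] = 3/5:-9/20 = -4/3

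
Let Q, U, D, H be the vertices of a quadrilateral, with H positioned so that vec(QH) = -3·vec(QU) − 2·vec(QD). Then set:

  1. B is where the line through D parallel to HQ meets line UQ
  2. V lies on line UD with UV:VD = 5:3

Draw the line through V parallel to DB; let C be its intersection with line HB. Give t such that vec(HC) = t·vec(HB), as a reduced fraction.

t = 3/8

Assign Q = (0, 0), U = (1, 0), D = (0, 1), H = (-3, -2) — the answer is frame-independent, so this choice is without loss of generality.
1. B is where the line through D parallel to HQ meets line UQ ⇒ B = (-3/2, 0)
2. V lies on line UD with UV:VD = 5:3 ⇒ V = (3/8, 5/8)
through V parallel to DB: direction (-3/2, -1); meets HB at C = (-39/16, -5/4)
C = H + t·(B−H) with t = 3/8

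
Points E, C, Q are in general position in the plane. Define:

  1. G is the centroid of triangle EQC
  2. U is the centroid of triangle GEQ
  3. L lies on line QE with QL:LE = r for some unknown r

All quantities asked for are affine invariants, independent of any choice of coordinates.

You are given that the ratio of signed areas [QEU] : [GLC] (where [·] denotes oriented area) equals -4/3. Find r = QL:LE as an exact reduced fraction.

r = 3/5

Work in coordinates with E = (0, 0), C = (1, 0), Q = (0, 1).
1. G is the centroid of triangle EQC ⇒ G = (1/3, 1/3)
2. U is the centroid of triangle GEQ ⇒ U = (1/9, 4/9)
3. With QL:LE = r, write λ = r/(r+1) so L = Q + λ·(E−Q); L is affine-linear in λ
Every point depending on L is an affine combination of L and λ-independent points, so each such coordinate is linear in λ; the λ² term in each signed area is a multiple of (E−Q)×(E−Q) = 0, so 2·[QEU] and 2·[GLC] are each linear in λ. Evaluating at λ=0 and λ=1:
  2·[QEU] = 1/9,   2·[GLC] = 2/3·λ − 1/3
So [QEU]:[GLC] = (1/9) / (2/3·λ − 1/3). Setting this equal to -4/3:
  1/9 = -4/3·(2/3·λ − 1/3)  ⇒  λ = 3/8
Then r = λ/(1−λ) = (3/8)/(5/8) = 3/5. Check: with r = 3/5, L = (0, 5/8) and [QEU]:[GLC] = -4/3 as required.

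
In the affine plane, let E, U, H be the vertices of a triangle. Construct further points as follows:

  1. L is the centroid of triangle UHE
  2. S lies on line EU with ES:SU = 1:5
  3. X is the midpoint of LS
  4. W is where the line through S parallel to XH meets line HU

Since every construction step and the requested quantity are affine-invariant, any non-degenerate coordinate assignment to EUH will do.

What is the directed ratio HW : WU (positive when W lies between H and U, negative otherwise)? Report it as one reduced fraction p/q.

Choose coordinates E = (0, 0), U = (1, 0), H = (0, 1).
1. L is the centroid of triangle UHE ⇒ L = (1/3, 1/3)
2. S lies on line EU with ES:SU = 1:5 ⇒ S = (1/6, 0)
3. X is the midpoint of LS ⇒ X = (1/4, 1/6)
4. W is where the line through S parallel to XH meets line HU ⇒ W = (-4/21, 25/21)
W = H + t·(U−H) with t = -4/21, so HW:WU = t:(1−t) = -4/21:25/21

HW:WU = -4/25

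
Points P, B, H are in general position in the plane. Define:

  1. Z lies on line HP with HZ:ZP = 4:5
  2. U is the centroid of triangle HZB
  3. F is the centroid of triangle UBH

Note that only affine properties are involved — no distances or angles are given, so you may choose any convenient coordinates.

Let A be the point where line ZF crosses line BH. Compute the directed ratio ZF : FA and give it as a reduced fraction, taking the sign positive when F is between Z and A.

Assign P = (0, 0), B = (1, 0), H = (0, 1) — the answer is frame-independent, so this choice is without loss of generality.
1. Z lies on line HP with HZ:ZP = 4:5 ⇒ Z = (0, 5/9)
2. U is the centroid of triangle HZB ⇒ U = (1/3, 14/27)
3. F is the centroid of triangle UBH ⇒ F = (4/9, 41/81)
line ZF meets BH at A = (1/2, 1/2)
F = Z + t·(A−Z) with t = 8/9, so ZF:FA = 8/9:1/9

ZF:FA = 8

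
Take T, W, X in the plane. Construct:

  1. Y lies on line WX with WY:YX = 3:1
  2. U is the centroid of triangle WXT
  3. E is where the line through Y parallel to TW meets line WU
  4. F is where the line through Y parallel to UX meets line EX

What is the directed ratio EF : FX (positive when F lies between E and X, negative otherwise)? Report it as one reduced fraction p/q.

EF:FX = -6

Assign T = (0, 0), W = (1, 0), X = (0, 1) — the answer is frame-independent, so this choice is without loss of generality.
1. Y lies on line WX with WY:YX = 3:1 ⇒ Y = (1/4, 3/4)
2. U is the centroid of triangle WXT ⇒ U = (1/3, 1/3)
3. E is where the line through Y parallel to TW meets line WU ⇒ E = (-1/2, 3/4)
4. F is where the line through Y parallel to UX meets line EX ⇒ F = (1/10, 21/20)
F = E + t·(X−E) with t = 6/5, so EF:FX = t:(1−t) = 6/5:-1/5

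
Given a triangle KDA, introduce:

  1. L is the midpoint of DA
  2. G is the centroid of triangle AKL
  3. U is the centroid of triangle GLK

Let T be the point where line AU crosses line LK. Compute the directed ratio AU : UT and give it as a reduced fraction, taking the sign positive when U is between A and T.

Set K = (0, 0), D = (1, 0), A = (0, 1); any affine frame gives the same invariant.
1. L is the midpoint of DA ⇒ L = (1/2, 1/2)
2. G is the centroid of triangle AKL ⇒ G = (1/6, 1/2)
3. U is the centroid of triangle GLK ⇒ U = (2/9, 1/3)
line AU meets LK at T = (1/4, 1/4)
U = A + t·(T−A) with t = 8/9, so AU:UT = 8/9:1/9

AU:UT = 8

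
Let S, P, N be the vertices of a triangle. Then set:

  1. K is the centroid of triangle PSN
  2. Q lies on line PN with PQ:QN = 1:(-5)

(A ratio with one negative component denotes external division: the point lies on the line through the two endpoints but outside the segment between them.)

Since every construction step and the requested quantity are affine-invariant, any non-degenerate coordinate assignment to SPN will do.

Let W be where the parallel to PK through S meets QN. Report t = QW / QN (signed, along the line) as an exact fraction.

Work in coordinates with S = (0, 0), P = (1, 0), N = (0, 1).
1. K is the centroid of triangle PSN ⇒ K = (1/3, 1/3)
2. Q lies on line PN with PQ:QN = 1:(-5) ⇒ Q = (5/4, -1/4)
through S parallel to PK: direction (-2/3, 1/3); meets QN at W = (2, -1)
W = Q + t·(N−Q) with t = -3/5

t = -3/5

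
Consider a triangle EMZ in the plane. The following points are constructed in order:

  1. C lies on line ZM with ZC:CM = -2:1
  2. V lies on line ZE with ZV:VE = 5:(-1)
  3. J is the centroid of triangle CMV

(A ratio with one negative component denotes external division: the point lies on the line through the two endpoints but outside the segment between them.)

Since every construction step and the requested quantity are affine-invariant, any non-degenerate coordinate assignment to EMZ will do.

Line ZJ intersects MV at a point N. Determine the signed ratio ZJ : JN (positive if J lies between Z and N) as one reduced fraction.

ZJ:JN = -4

Choose coordinates E = (0, 0), M = (1, 0), Z = (0, 1).
1. C lies on line ZM with ZC:CM = -2:1 ⇒ C = (2, -1)
2. V lies on line ZE with ZV:VE = 5:(-1) ⇒ V = (0, -1/4)
3. J is the centroid of triangle CMV ⇒ J = (1, -5/12)
line ZJ meets MV at N = (3/4, -1/16)
J = Z + t·(N−Z) with t = 4/3, so ZJ:JN = 4/3:-1/3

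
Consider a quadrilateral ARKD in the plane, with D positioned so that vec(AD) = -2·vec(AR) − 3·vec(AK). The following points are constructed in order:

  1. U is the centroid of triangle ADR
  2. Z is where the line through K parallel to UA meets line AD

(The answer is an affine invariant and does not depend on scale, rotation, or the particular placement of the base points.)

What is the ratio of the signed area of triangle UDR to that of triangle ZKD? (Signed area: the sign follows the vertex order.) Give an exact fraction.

Choose coordinates A = (0, 0), R = (1, 0), K = (0, 1), D = (-2, -3).
1. U is the centroid of triangle ADR ⇒ U = (-1/3, -1)
2. Z is where the line through K parallel to UA meets line AD ⇒ Z = (-2/3, -1)
2·[UDR] = 1, 2·[ZKD] = 4/3
[UDR]:[ZKD] = 1:4/3 = 3/4

[UDR]:[ZKD] = 3/4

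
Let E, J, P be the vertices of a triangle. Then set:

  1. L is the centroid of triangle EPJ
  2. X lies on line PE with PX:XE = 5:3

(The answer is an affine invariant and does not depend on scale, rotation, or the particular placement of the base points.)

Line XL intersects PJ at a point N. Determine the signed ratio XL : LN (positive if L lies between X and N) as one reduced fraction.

Set E = (0, 0), J = (1, 0), P = (0, 1); any affine frame gives the same invariant.
1. L is the centroid of triangle EPJ ⇒ L = (1/3, 1/3)
2. X lies on line PE with PX:XE = 5:3 ⇒ X = (0, 3/8)
line XL meets PJ at N = (5/7, 2/7)
L = X + t·(N−X) with t = 7/15, so XL:LN = 7/15:8/15

XL:LN = 7/8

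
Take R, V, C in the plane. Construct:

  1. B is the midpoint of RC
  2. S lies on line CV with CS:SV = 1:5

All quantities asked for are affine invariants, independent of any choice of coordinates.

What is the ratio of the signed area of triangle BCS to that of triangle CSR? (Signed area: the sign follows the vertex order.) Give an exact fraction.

[BCS]:[CSR] = 1/2

Assign R = (0, 0), V = (1, 0), C = (0, 1) — the answer is frame-independent, so this choice is without loss of generality.
1. B is the midpoint of RC ⇒ B = (0, 1/2)
2. S lies on line CV with CS:SV = 1:5 ⇒ S = (1/6, 5/6)
2·[BCS] = -1/12, 2·[CSR] = -1/6
[BCS]:[CSR] = -1/12:-1/6 = 1/2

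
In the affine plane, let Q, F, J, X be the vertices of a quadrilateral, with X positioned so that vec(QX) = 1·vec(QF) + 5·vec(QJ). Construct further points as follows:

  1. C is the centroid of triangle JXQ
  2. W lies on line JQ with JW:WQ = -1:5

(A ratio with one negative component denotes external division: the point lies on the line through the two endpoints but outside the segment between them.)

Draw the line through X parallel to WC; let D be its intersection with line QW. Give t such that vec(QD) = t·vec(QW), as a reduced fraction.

t = 11/5

Work in coordinates with Q = (0, 0), F = (1, 0), J = (0, 1), X = (1, 5).
1. C is the centroid of triangle JXQ ⇒ C = (1/3, 2)
2. W lies on line JQ with JW:WQ = -1:5 ⇒ W = (0, 5/4)
through X parallel to WC: direction (1/3, 3/4); meets QW at D = (0, 11/4)
D = Q + t·(W−Q) with t = 11/5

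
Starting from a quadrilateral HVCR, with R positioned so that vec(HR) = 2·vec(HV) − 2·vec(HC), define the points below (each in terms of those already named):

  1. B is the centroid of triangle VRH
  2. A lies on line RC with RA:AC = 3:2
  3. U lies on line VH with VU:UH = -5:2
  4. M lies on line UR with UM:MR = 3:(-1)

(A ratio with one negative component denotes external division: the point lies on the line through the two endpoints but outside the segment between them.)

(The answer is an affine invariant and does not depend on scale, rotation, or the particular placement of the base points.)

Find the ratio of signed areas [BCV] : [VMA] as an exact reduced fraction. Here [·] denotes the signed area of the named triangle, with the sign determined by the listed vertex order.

Choose coordinates H = (0, 0), V = (1, 0), C = (0, 1), R = (2, -2).
1. B is the centroid of triangle VRH ⇒ B = (1, -2/3)
2. A lies on line RC with RA:AC = 3:2 ⇒ A = (4/5, -1/5)
3. U lies on line VH with VU:UH = -5:2 ⇒ U = (-2/3, 0)
4. M lies on line UR with UM:MR = 3:(-1) ⇒ M = (10/3, -3)
2·[BCV] = -2/3, 2·[VMA] = -16/15
[BCV]:[VMA] = -2/3:-16/15 = 5/8

[BCV]:[VMA] = 5/8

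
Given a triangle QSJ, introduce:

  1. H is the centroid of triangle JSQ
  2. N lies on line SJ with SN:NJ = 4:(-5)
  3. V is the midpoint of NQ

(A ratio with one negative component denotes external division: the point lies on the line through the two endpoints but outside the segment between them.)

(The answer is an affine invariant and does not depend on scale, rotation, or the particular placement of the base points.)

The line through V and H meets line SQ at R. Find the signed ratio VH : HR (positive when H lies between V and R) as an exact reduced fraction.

Work in coordinates with Q = (0, 0), S = (1, 0), J = (0, 1).
1. H is the centroid of triangle JSQ ⇒ H = (1/3, 1/3)
2. N lies on line SJ with SN:NJ = 4:(-5) ⇒ N = (5, -4)
3. V is the midpoint of NQ ⇒ V = (5/2, -2)
line VH meets SQ at R = (9/14, 0)
H = V + t·(R−V) with t = 7/6, so VH:HR = 7/6:-1/6

VH:HR = -7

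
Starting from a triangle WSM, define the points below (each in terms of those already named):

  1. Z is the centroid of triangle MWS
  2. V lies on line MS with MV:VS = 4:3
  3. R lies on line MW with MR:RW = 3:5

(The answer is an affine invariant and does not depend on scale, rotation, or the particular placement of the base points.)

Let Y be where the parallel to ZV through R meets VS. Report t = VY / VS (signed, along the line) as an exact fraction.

Choose coordinates W = (0, 0), S = (1, 0), M = (0, 1).
1. Z is the centroid of triangle MWS ⇒ Z = (1/3, 1/3)
2. V lies on line MS with MV:VS = 4:3 ⇒ V = (4/7, 3/7)
3. R lies on line MW with MR:RW = 3:5 ⇒ R = (0, 5/8)
through R parallel to ZV: direction (5/21, 2/21); meets VS at Y = (15/56, 41/56)
Y = V + t·(S−V) with t = -17/24

t = -17/24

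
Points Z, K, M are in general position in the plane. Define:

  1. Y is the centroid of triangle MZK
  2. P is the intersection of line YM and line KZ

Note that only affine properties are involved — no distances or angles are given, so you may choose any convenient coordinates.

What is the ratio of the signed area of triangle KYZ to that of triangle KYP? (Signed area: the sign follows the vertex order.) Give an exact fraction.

Work in coordinates with Z = (0, 0), K = (1, 0), M = (0, 1).
1. Y is the centroid of triangle MZK ⇒ Y = (1/3, 1/3)
2. P is the intersection of line YM and line KZ ⇒ P = (1/2, 0)
2·[KYZ] = 1/3, 2·[KYP] = 1/6
[KYZ]:[KYP] = 1/3:1/6 = 2

[KYZ]:[KYP] = 2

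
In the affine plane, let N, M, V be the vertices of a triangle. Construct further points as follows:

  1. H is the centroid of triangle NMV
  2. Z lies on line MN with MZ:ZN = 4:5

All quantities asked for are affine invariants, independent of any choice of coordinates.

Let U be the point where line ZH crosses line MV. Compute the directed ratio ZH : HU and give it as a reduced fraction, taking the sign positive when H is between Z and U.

ZH:HU = 1/3

Set N = (0, 0), M = (1, 0), V = (0, 1); any affine frame gives the same invariant.
1. H is the centroid of triangle NMV ⇒ H = (1/3, 1/3)
2. Z lies on line MN with MZ:ZN = 4:5 ⇒ Z = (5/9, 0)
line ZH meets MV at U = (-1/3, 4/3)
H = Z + t·(U−Z) with t = 1/4, so ZH:HU = 1/4:3/4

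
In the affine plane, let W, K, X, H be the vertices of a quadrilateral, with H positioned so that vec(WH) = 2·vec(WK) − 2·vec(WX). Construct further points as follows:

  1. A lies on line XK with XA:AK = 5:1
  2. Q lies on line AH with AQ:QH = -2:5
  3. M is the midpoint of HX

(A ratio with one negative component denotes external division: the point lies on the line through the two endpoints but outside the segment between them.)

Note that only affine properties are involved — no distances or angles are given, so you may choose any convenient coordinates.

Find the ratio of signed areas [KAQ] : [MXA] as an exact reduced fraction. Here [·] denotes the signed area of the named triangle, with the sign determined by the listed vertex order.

Work in coordinates with W = (0, 0), K = (1, 0), X = (0, 1), H = (2, -2).
1. A lies on line XK with XA:AK = 5:1 ⇒ A = (5/6, 1/6)
2. Q lies on line AH with AQ:QH = -2:5 ⇒ Q = (1/18, 29/18)
3. M is the midpoint of HX ⇒ M = (1, -1/2)
2·[KAQ] = -1/9, 2·[MXA] = -5/12
[KAQ]:[MXA] = -1/9:-5/12 = 4/15

[KAQ]:[MXA] = 4/15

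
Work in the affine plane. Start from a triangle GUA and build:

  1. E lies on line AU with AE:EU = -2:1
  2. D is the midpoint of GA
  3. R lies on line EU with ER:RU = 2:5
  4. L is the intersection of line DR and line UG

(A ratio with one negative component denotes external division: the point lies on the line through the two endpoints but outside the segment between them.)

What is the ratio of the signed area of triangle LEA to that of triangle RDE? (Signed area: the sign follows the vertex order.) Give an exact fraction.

Assign G = (0, 0), U = (1, 0), A = (0, 1) — the answer is frame-independent, so this choice is without loss of generality.
1. E lies on line AU with AE:EU = -2:1 ⇒ E = (2, -1)
2. D is the midpoint of GA ⇒ D = (0, 1/2)
3. R lies on line EU with ER:RU = 2:5 ⇒ R = (12/7, -5/7)
4. L is the intersection of line DR and line UG ⇒ L = (12/17, 0)
2·[LEA] = 10/17, 2·[RDE] = 1/7
[LEA]:[RDE] = 10/17:1/7 = 70/17

[LEA]:[RDE] = 70/17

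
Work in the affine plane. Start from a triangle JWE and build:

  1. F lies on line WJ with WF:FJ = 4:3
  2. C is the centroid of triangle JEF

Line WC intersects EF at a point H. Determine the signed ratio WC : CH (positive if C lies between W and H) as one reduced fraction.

Work in coordinates with J = (0, 0), W = (1, 0), E = (0, 1).
1. F lies on line WJ with WF:FJ = 4:3 ⇒ F = (3/7, 0)
2. C is the centroid of triangle JEF ⇒ C = (1/7, 1/3)
line WC meets EF at H = (11/35, 4/15)
C = W + t·(H−W) with t = 5/4, so WC:CH = 5/4:-1/4

WC:CH = -5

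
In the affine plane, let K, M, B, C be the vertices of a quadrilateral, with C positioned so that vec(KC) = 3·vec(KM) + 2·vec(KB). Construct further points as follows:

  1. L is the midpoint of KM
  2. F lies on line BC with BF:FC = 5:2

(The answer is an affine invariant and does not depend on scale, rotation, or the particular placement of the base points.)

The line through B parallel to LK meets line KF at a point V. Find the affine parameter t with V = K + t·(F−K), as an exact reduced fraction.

Work in coordinates with K = (0, 0), M = (1, 0), B = (0, 1), C = (3, 2).
1. L is the midpoint of KM ⇒ L = (1/2, 0)
2. F lies on line BC with BF:FC = 5:2 ⇒ F = (15/7, 12/7)
through B parallel to LK: direction (-1/2, 0); meets KF at V = (5/4, 1)
V = K + t·(F−K) with t = 7/12

t = 7/12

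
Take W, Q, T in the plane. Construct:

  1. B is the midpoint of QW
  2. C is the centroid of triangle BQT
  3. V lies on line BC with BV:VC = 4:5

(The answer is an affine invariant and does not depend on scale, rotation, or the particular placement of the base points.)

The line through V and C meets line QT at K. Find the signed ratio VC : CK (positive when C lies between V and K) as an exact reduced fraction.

Work in coordinates with W = (0, 0), Q = (1, 0), T = (0, 1).
1. B is the midpoint of QW ⇒ B = (1/2, 0)
2. C is the centroid of triangle BQT ⇒ C = (1/2, 1/3)
3. V lies on line BC with BV:VC = 4:5 ⇒ V = (1/2, 4/27)
line VC meets QT at K = (1/2, 1/2)
C = V + t·(K−V) with t = 10/19, so VC:CK = 10/19:9/19

VC:CK = 10/9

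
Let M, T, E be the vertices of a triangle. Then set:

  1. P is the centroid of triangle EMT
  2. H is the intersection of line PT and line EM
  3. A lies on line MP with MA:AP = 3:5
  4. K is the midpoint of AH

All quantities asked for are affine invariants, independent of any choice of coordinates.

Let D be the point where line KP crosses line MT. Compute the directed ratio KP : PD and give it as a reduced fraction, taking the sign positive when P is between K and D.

KP:PD = -1/16

Assign M = (0, 0), T = (1, 0), E = (0, 1) — the answer is frame-independent, so this choice is without loss of generality.
1. P is the centroid of triangle EMT ⇒ P = (1/3, 1/3)
2. H is the intersection of line PT and line EM ⇒ H = (0, 1/2)
3. A lies on line MP with MA:AP = 3:5 ⇒ A = (1/8, 1/8)
4. K is the midpoint of AH ⇒ K = (1/16, 5/16)
line KP meets MT at D = (-4, 0)
P = K + t·(D−K) with t = -1/15, so KP:PD = -1/15:16/15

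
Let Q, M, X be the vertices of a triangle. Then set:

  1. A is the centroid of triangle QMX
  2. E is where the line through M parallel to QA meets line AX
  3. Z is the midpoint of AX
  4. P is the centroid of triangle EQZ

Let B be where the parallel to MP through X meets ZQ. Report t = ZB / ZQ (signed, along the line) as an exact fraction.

t = -4/9

Work in coordinates with Q = (0, 0), M = (1, 0), X = (0, 1).
1. A is the centroid of triangle QMX ⇒ A = (1/3, 1/3)
2. E is where the line through M parallel to QA meets line AX ⇒ E = (2/3, -1/3)
3. Z is the midpoint of AX ⇒ Z = (1/6, 2/3)
4. P is the centroid of triangle EQZ ⇒ P = (5/18, 1/9)
through X parallel to MP: direction (-13/18, 1/9); meets ZQ at B = (13/54, 26/27)
B = Z + t·(Q−Z) with t = -4/9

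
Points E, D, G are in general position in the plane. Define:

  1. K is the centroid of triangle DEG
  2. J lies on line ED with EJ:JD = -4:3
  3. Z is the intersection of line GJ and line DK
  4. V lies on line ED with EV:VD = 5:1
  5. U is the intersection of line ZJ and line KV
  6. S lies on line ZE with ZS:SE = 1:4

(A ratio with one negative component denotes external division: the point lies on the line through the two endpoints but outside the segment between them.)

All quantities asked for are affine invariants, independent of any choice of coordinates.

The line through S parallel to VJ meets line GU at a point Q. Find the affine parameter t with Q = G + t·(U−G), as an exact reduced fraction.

t = 3/4

Choose coordinates E = (0, 0), D = (1, 0), G = (0, 1).
1. K is the centroid of triangle DEG ⇒ K = (1/3, 1/3)
2. J lies on line ED with EJ:JD = -4:3 ⇒ J = (4, 0)
3. Z is the intersection of line GJ and line DK ⇒ Z = (-2, 3/2)
4. V lies on line ED with EV:VD = 5:1 ⇒ V = (5/6, 0)
5. U is the intersection of line ZJ and line KV ⇒ U = (-16/15, 19/15)
6. S lies on line ZE with ZS:SE = 1:4 ⇒ S = (-8/5, 6/5)
through S parallel to VJ: direction (19/6, 0); meets GU at Q = (-4/5, 6/5)
Q = G + t·(U−G) with t = 3/4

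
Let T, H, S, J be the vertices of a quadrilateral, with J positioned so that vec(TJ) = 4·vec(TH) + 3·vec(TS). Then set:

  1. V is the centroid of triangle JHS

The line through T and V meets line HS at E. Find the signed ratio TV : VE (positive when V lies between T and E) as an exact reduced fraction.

TV:VE = -3/2

Choose coordinates T = (0, 0), H = (1, 0), S = (0, 1), J = (4, 3).
1. V is the centroid of triangle JHS ⇒ V = (5/3, 4/3)
line TV meets HS at E = (5/9, 4/9)
V = T + t·(E−T) with t = 3, so TV:VE = 3:-2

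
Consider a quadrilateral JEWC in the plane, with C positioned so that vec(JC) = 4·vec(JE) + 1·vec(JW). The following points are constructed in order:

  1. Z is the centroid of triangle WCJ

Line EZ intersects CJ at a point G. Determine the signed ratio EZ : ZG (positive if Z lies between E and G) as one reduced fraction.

EZ:ZG = -7/4

Set J = (0, 0), E = (1, 0), W = (0, 1), C = (4, 1); any affine frame gives the same invariant.
1. Z is the centroid of triangle WCJ ⇒ Z = (4/3, 2/3)
line EZ meets CJ at G = (8/7, 2/7)
Z = E + t·(G−E) with t = 7/3, so EZ:ZG = 7/3:-4/3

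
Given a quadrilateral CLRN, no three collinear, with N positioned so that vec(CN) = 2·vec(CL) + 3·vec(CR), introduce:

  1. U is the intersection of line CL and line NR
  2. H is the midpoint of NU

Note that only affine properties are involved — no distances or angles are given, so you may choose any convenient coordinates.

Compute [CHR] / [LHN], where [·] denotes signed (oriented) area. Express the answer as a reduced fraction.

[CHR]:[LHN] = -1/6

Assign C = (0, 0), L = (1, 0), R = (0, 1), N = (2, 3) — the answer is frame-independent, so this choice is without loss of generality.
1. U is the intersection of line CL and line NR ⇒ U = (-1, 0)
2. H is the midpoint of NU ⇒ H = (1/2, 3/2)
2·[CHR] = 1/2, 2·[LHN] = -3
[CHR]:[LHN] = 1/2:-3 = -1/6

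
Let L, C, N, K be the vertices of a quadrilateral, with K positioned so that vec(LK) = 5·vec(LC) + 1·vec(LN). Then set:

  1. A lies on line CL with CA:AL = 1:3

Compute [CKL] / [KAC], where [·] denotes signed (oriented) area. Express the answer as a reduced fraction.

Choose coordinates L = (0, 0), C = (1, 0), N = (0, 1), K = (5, 1).
1. A lies on line CL with CA:AL = 1:3 ⇒ A = (3/4, 0)
2·[CKL] = 1, 2·[KAC] = 1/4
[CKL]:[KAC] = 1:1/4 = 4

[CKL]:[KAC] = 4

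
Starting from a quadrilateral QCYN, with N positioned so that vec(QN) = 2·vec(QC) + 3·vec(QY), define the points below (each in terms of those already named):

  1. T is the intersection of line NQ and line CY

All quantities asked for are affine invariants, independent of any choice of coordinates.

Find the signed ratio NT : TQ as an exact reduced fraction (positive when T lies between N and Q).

Assign Q = (0, 0), C = (1, 0), Y = (0, 1), N = (2, 3) — the answer is frame-independent, so this choice is without loss of generality.
1. T is the intersection of line NQ and line CY ⇒ T = (2/5, 3/5)
T = N + t·(Q−N) with t = 4/5, so NT:TQ = t:(1−t) = 4/5:1/5

NT:TQ = 4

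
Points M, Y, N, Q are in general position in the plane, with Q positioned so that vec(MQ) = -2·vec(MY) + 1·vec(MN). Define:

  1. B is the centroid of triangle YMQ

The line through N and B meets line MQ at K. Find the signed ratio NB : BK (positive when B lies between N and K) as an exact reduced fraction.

NB:BK = 5

Choose coordinates M = (0, 0), Y = (1, 0), N = (0, 1), Q = (-2, 1).
1. B is the centroid of triangle YMQ ⇒ B = (-1/3, 1/3)
line NB meets MQ at K = (-2/5, 1/5)
B = N + t·(K−N) with t = 5/6, so NB:BK = 5/6:1/6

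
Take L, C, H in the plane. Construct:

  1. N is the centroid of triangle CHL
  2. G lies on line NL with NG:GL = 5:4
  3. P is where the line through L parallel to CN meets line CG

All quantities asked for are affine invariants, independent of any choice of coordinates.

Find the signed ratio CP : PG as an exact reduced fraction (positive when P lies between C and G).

Work in coordinates with L = (0, 0), C = (1, 0), H = (0, 1).
1. N is the centroid of triangle CHL ⇒ N = (1/3, 1/3)
2. G lies on line NL with NG:GL = 5:4 ⇒ G = (4/27, 4/27)
3. P is where the line through L parallel to CN meets line CG ⇒ P = (-8/15, 4/15)
P = C + t·(G−C) with t = 9/5, so CP:PG = t:(1−t) = 9/5:-4/5

CP:PG = -9/4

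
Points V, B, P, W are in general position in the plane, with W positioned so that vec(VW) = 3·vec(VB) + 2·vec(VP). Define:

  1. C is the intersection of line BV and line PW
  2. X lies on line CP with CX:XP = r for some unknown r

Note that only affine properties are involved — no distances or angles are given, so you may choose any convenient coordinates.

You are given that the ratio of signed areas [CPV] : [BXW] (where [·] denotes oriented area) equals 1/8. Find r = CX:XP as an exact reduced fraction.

r = -4/5

Choose coordinates V = (0, 0), B = (1, 0), P = (0, 1), W = (3, 2).
1. C is the intersection of line BV and line PW ⇒ C = (-3, 0)
2. With CX:XP = r, write λ = r/(r+1) so X = C + λ·(P−C); X is affine-linear in λ
Every point depending on X is an affine combination of X and λ-independent points, so each such coordinate is linear in λ; the λ² term in each signed area is a multiple of (P−C)×(P−C) = 0, so 2·[CPV] and 2·[BXW] are each linear in λ. Evaluating at λ=0 and λ=1:
  2·[CPV] = -3,   2·[BXW] = 4·λ − 8
So [CPV]:[BXW] = (-3) / (4·λ − 8). Setting this equal to 1/8:
  -3 = 1/8·(4·λ − 8)  ⇒  λ = -4
Then r = λ/(1−λ) = (-4)/(5) = -4/5. Check: with r = -4/5, X = (-15, -4) and [CPV]:[BXW] = 1/8 as required.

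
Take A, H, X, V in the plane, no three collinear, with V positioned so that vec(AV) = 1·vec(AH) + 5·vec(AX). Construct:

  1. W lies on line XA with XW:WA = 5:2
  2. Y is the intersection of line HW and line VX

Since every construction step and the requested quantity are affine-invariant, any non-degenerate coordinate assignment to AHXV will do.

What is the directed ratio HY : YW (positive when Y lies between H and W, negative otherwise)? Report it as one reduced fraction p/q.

HY:YW = -7

Assign A = (0, 0), H = (1, 0), X = (0, 1), V = (1, 5) — the answer is frame-independent, so this choice is without loss of generality.
1. W lies on line XA with XW:WA = 5:2 ⇒ W = (0, 2/7)
2. Y is the intersection of line HW and line VX ⇒ Y = (-1/6, 1/3)
Y = H + t·(W−H) with t = 7/6, so HY:YW = t:(1−t) = 7/6:-1/6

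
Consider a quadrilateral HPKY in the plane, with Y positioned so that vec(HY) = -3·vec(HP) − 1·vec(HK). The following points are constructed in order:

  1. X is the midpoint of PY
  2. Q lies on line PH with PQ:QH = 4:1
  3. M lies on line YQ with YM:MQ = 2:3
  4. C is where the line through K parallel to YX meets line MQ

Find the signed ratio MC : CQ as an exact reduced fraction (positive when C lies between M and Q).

Work in coordinates with H = (0, 0), P = (1, 0), K = (0, 1), Y = (-3, -1).
1. X is the midpoint of PY ⇒ X = (-1, -1/2)
2. Q lies on line PH with PQ:QH = 4:1 ⇒ Q = (1/5, 0)
3. M lies on line YQ with YM:MQ = 2:3 ⇒ M = (-43/25, -3/5)
4. C is where the line through K parallel to YX meets line MQ ⇒ C = (17, 21/4)
C = M + t·(Q−M) with t = 39/4, so MC:CQ = t:(1−t) = 39/4:-35/4

MC:CQ = -39/35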